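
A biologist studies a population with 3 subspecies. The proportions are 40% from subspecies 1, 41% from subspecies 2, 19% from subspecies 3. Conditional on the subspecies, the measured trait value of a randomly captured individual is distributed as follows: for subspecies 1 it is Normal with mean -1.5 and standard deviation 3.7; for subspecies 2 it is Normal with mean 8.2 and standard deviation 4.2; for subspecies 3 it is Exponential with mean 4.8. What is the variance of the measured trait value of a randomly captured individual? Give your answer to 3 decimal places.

36.434

Per component, 1: μ=-1.5, E[X²]=15.94; 2: μ=8.2, E[X²]=84.88; 3: μ=4.8, E[X²]=46.08.
E[X] = 0.4·-1.5 + 0.41·8.2 + 0.19·4.8 = 3.674.
E[X²] = 0.4·15.94 + 0.41·84.88 + 0.19·46.08 = 49.932.
Var(X) = E[X²] − (E[X])² = 49.932 − 13.4983 = 36.4337.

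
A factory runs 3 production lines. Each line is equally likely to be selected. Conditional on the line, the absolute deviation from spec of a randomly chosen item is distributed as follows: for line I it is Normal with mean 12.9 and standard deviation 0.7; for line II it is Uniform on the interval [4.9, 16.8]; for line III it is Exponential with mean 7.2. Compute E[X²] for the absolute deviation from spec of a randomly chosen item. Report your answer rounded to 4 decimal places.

For each component E[X²] = Var + (mean)², giving I: 166.9; II: 129.523; III: 103.68.
Overall E[X²] = 0.333333·166.9 + 0.333333·129.523 + 0.333333·103.68 = 133.368.

133.3678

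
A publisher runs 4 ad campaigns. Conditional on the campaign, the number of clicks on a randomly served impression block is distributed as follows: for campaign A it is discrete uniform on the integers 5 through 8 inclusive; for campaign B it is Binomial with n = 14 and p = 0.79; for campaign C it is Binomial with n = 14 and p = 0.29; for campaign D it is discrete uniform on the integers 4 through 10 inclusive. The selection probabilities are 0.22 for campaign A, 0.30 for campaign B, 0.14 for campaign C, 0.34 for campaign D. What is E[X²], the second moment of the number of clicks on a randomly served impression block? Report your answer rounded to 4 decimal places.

67.6951

For each component E[X²] = Var + (mean)², giving A: 43.5; B: 124.646; C: 19.3662; D: 53.
Overall E[X²] = 0.22·43.5 + 0.3·124.646 + 0.14·19.3662 + 0.34·53 = 67.6951.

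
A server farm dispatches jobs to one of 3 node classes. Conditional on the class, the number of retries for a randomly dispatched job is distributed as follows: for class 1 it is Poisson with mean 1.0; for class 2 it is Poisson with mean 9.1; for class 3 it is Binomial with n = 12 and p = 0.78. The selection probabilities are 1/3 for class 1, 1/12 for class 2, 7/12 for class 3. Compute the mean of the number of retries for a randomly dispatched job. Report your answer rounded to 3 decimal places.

6.552

Component means — 1: 1; 2: 9.1; 3: 9.36.
E[X] = 0.333333·1 + 0.0833333·9.1 + 0.583333·9.36 = 6.55167.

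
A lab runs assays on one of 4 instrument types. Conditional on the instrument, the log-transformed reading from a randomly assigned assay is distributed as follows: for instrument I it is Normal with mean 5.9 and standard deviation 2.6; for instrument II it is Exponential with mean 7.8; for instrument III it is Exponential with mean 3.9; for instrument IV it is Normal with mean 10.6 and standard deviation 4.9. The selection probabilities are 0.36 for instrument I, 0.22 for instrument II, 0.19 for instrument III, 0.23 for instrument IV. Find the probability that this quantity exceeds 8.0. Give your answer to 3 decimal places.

0.340

Conditional on each instrument, P(X > 8.0): I: 0.209634; II: 0.358567; III: 0.12857; IV: 0.702156.
By total probability, P(X > 8.0) = 0.36·0.209634 + 0.22·0.358567 + 0.19·0.12857 + 0.23·0.702156 = 0.340277.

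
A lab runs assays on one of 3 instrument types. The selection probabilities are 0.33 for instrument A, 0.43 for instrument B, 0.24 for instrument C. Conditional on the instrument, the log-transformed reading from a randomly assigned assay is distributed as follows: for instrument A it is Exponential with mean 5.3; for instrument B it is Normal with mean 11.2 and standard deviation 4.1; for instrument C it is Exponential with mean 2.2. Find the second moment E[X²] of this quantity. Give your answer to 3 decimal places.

For each component E[X²] = Var + (mean)², giving A: 56.18; B: 142.25; C: 9.68.
Overall E[X²] = 0.33·56.18 + 0.43·142.25 + 0.24·9.68 = 82.0301.

82.030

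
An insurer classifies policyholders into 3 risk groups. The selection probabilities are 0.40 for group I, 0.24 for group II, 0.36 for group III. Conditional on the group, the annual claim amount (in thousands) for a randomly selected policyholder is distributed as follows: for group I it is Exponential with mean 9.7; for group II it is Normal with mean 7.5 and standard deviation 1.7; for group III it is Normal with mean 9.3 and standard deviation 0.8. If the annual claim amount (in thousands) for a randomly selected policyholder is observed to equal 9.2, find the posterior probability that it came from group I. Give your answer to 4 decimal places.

0.0700

Likelihoods f(9.2 | ·): I: 0.0399319; II: 0.142336; III: 0.494797.
Posterior ∝ prior × likelihood. Numerator for I: 0.4·0.0399319 = 0.0159728.
Normalizing constant: 0.4·0.0399319 + 0.24·0.142336 + 0.36·0.494797 = 0.22826.
P(I | observation) = 0.0159728 / 0.22826 = 0.0699761.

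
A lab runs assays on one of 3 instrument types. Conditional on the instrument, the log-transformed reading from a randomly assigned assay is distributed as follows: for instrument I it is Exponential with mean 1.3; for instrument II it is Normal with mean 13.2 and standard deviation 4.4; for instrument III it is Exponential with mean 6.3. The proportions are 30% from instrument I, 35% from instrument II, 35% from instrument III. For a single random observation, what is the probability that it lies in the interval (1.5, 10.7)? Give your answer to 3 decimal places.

Conditional on each instrument, P(1.5 < X < 10.7): I: 0.315155; II: 0.281038; III: 0.605154.
By total probability, P(1.5 < X < 10.7) = 0.3·0.315155 + 0.35·0.281038 + 0.35·0.605154 = 0.404714.

0.405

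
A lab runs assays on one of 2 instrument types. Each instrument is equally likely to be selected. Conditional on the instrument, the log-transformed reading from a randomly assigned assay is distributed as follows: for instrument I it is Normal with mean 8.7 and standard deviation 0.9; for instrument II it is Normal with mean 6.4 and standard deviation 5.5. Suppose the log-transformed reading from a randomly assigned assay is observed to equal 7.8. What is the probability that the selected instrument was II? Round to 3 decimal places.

0.207

Likelihoods f(7.8 | ·): I: 0.268856; II: 0.0702227.
Posterior ∝ prior × likelihood. Numerator for II: 0.5·0.0702227 = 0.0351114.
Normalizing constant: 0.5·0.268856 + 0.5·0.0702227 = 0.16954.
P(II | observation) = 0.0351114 / 0.16954 = 0.207098.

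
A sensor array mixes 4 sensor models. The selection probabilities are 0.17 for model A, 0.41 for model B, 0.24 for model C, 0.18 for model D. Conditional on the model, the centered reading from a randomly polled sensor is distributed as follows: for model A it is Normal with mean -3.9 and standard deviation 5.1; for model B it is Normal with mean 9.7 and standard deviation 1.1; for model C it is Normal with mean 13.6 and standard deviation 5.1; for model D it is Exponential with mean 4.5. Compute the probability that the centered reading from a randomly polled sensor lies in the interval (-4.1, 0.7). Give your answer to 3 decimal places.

0.084

Conditional on each model, P(-4.1 < X < 0.7): A: 0.332102; B: 1.66533e-16; C: 0.00545304; D: 0.14406.
By total probability, P(-4.1 < X < 0.7) = 0.17·0.332102 + 0.41·1.66533e-16 + 0.24·0.00545304 + 0.18·0.14406 = 0.0836969.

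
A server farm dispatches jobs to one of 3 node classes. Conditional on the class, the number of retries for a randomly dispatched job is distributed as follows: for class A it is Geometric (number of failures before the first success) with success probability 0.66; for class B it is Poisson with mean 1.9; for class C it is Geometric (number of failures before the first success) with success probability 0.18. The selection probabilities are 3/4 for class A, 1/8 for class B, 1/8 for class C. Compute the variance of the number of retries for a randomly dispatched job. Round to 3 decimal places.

5.807

Per component, A: μ=0.515152, E[X²]=1.04591; B: μ=1.9, E[X²]=5.51; C: μ=4.55556, E[X²]=46.0617.
E[X] = 0.75·0.515152 + 0.125·1.9 + 0.125·4.55556 = 1.19331.
E[X²] = 0.75·1.04591 + 0.125·5.51 + 0.125·46.0617 = 7.2309.
Var(X) = E[X²] − (E[X])² = 7.2309 − 1.42398 = 5.80692.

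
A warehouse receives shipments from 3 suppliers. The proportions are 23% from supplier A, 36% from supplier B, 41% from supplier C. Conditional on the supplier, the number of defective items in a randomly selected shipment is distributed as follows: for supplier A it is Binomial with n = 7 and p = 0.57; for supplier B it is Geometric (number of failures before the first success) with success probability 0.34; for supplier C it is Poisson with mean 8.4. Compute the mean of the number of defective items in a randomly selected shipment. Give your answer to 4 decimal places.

5.0605

Component means — A: 3.99; B: 1.94118; C: 8.4.
E[X] = 0.23·3.99 + 0.36·1.94118 + 0.41·8.4 = 5.06052.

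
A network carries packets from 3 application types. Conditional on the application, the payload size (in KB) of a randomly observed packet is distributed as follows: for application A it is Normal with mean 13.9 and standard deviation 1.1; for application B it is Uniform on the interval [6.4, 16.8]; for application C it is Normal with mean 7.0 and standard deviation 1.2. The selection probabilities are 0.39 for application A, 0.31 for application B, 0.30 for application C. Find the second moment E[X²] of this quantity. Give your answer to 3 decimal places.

135.464

For each component E[X²] = Var + (mean)², giving A: 194.42; B: 143.573; C: 50.44.
Overall E[X²] = 0.39·194.42 + 0.31·143.573 + 0.3·50.44 = 135.464.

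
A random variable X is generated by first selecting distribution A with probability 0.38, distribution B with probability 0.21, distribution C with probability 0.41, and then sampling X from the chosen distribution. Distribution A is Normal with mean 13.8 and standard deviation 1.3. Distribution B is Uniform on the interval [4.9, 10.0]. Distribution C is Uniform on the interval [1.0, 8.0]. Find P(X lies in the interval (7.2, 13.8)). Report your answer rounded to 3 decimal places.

0.352

Conditional on each component, P(7.2 < X < 13.8): A: 0.5; B: 0.54902; C: 0.114286.
By total probability, P(7.2 < X < 13.8) = 0.38·0.5 + 0.21·0.54902 + 0.41·0.114286 = 0.352151.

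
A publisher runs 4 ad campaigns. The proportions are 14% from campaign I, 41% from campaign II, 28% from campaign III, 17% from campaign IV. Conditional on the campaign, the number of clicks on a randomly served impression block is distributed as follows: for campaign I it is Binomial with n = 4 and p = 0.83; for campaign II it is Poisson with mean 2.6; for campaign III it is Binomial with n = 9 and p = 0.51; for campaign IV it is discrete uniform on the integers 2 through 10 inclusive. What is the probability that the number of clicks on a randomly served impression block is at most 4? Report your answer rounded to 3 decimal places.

Conditional on each campaign, P(X ≤ 4): I: 1; II: 0.877423; III: 0.475404; IV: 0.333333.
By total probability, P(X ≤ 4) = 0.14·1 + 0.41·0.877423 + 0.28·0.475404 + 0.17·0.333333 = 0.689523.

0.690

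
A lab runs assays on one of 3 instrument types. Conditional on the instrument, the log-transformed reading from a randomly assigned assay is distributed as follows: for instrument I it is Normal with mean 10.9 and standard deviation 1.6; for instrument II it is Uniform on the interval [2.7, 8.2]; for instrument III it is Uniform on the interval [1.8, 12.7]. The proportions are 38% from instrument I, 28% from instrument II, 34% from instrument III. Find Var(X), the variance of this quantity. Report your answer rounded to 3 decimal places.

Per component, I: μ=10.9, E[X²]=121.37; II: μ=5.45, E[X²]=32.2233; III: μ=7.25, E[X²]=62.4633.
E[X] = 0.38·10.9 + 0.28·5.45 + 0.34·7.25 = 8.133.
E[X²] = 0.38·121.37 + 0.28·32.2233 + 0.34·62.4633 = 76.3807.
Var(X) = E[X²] − (E[X])² = 76.3807 − 66.1457 = 10.235.

10.235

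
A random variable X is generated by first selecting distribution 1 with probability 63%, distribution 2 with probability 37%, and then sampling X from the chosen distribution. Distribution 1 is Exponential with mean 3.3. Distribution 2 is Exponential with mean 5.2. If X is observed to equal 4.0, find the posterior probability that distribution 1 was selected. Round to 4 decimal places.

Likelihoods f(4.0 | ·): 1: 0.0901713; 2: 0.0891095.
Posterior ∝ prior × likelihood. Numerator for 1: 0.63·0.0901713 = 0.0568079.
Normalizing constant: 0.63·0.0901713 + 0.37·0.0891095 = 0.0897785.
P(1 | observation) = 0.0568079 / 0.0897785 = 0.632757.

0.6328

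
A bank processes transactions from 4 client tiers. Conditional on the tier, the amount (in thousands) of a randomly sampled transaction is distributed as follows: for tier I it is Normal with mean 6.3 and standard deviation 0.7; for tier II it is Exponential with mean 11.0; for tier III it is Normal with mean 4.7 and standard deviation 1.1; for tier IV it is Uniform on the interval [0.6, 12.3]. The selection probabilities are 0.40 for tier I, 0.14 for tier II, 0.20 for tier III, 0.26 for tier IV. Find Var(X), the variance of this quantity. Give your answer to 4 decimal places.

Per component, I: μ=6.3, E[X²]=40.18; II: μ=11, E[X²]=242; III: μ=4.7, E[X²]=23.3; IV: μ=6.45, E[X²]=53.01.
E[X] = 0.4·6.3 + 0.14·11 + 0.2·4.7 + 0.26·6.45 = 6.677.
E[X²] = 0.4·40.18 + 0.14·242 + 0.2·23.3 + 0.26·53.01 = 68.3946.
Var(X) = E[X²] − (E[X])² = 68.3946 − 44.5823 = 23.8123.

23.8123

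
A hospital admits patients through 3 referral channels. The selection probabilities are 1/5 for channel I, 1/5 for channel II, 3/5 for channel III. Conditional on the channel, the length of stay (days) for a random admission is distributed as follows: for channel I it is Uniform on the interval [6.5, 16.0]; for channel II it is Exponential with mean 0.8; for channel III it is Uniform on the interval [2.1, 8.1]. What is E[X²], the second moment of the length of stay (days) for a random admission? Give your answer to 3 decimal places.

44.479

For each component E[X²] = Var + (mean)², giving I: 134.083; II: 1.28; III: 29.01.
Overall E[X²] = 0.2·134.083 + 0.2·1.28 + 0.6·29.01 = 44.4787.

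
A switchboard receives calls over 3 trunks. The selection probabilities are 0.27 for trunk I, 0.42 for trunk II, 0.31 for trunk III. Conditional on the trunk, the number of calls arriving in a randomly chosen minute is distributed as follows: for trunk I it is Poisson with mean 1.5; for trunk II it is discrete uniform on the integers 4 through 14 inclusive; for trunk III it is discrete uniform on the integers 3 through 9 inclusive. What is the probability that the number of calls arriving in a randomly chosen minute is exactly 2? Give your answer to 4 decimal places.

0.0678

Conditional on each trunk, P(X = 2): I: 0.251021; II: 0; III: 0.
By total probability, P(X = 2) = 0.27·0.251021 + 0.42·0 + 0.31·0 = 0.0677758.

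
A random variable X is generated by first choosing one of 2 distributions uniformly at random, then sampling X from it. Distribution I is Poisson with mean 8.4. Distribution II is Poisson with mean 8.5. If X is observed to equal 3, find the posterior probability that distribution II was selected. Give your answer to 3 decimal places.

0.484

Likelihoods P(X=3 | ·): I: 0.0222133; II: 0.0208258.
Posterior ∝ prior × likelihood. Numerator for II: 0.5·0.0208258 = 0.0104129.
Normalizing constant: 0.5·0.0222133 + 0.5·0.0208258 = 0.0215196.
P(II | observation) = 0.0104129 / 0.0215196 = 0.483881.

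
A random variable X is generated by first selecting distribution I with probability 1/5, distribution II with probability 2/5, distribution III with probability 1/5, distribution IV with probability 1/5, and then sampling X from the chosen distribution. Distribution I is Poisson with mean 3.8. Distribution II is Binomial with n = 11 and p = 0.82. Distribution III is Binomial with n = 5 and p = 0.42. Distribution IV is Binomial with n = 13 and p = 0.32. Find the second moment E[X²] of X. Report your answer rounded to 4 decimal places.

41.9941

For each component E[X²] = Var + (mean)², giving I: 18.24; II: 82.984; III: 5.628; IV: 20.1344.
Overall E[X²] = 0.2·18.24 + 0.4·82.984 + 0.2·5.628 + 0.2·20.1344 = 41.9941.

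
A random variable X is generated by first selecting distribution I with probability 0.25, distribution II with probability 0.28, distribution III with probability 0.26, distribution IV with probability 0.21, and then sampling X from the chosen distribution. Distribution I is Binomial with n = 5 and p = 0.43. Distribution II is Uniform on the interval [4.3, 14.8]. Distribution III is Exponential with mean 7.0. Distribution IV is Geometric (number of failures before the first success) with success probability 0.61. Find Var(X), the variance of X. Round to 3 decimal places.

Per component, I: μ=2.15, E[X²]=5.848; II: μ=9.55, E[X²]=100.39; III: μ=7, E[X²]=98; IV: μ=0.639344, E[X²]=1.45687.
E[X] = 0.25·2.15 + 0.28·9.55 + 0.26·7 + 0.21·0.639344 = 5.16576.
E[X²] = 0.25·5.848 + 0.28·100.39 + 0.26·98 + 0.21·1.45687 = 55.3571.
Var(X) = E[X²] − (E[X])² = 55.3571 − 26.6851 = 28.672.

28.672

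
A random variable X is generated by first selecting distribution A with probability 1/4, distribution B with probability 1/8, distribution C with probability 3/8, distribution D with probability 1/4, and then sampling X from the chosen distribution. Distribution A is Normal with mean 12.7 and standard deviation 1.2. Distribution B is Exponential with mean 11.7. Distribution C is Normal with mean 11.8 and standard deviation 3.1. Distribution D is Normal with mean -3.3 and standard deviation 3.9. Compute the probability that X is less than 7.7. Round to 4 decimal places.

Conditional on each component, P(X < 7.7): A: 1.54543e-05; B: 0.482176; C: 0.0929874; D: 0.997603.
By total probability, P(X < 7.7) = 0.25·1.54543e-05 + 0.125·0.482176 + 0.375·0.0929874 + 0.25·0.997603 = 0.344547.

0.3445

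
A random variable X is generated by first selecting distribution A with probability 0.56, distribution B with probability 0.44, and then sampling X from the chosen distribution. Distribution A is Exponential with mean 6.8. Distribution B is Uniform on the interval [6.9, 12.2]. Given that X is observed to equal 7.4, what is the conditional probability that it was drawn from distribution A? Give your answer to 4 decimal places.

Likelihoods f(7.4 | ·): A: 0.0495309; B: 0.188679.
Posterior ∝ prior × likelihood. Numerator for A: 0.56·0.0495309 = 0.0277373.
Normalizing constant: 0.56·0.0495309 + 0.44·0.188679 = 0.110756.
P(A | observation) = 0.0277373 / 0.110756 = 0.250436.

0.2504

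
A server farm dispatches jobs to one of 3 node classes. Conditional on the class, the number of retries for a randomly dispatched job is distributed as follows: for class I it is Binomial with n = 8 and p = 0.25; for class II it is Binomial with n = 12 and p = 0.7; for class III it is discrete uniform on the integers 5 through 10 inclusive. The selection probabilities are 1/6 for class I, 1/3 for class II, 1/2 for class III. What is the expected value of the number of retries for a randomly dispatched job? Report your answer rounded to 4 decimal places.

6.8833

Component means — I: 2; II: 8.4; III: 7.5.
E[X] = 0.166667·2 + 0.333333·8.4 + 0.5·7.5 = 6.88333.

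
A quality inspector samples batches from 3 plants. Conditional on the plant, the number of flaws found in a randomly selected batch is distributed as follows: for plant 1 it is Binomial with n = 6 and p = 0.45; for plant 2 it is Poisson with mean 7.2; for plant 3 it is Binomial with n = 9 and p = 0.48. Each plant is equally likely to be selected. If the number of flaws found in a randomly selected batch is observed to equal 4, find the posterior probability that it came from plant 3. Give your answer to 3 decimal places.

0.485

Likelihoods P(X=4 | ·): 1: 0.186066; 2: 0.0835985; 3: 0.254303.
Posterior ∝ prior × likelihood. Numerator for 3: 0.333333·0.254303 = 0.0847678.
Normalizing constant: 0.333333·0.186066 + 0.333333·0.0835985 + 0.333333·0.254303 = 0.174656.
P(3 | observation) = 0.0847678 / 0.174656 = 0.485342.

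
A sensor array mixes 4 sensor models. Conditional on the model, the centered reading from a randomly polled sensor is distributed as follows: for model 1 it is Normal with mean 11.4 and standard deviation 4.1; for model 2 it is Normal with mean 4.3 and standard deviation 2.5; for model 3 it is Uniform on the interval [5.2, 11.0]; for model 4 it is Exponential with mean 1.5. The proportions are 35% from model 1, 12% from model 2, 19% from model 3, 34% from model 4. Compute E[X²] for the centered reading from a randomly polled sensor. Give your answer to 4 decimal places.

68.8668

For each component E[X²] = Var + (mean)², giving 1: 146.77; 2: 24.74; 3: 68.4133; 4: 4.5.
Overall E[X²] = 0.35·146.77 + 0.12·24.74 + 0.19·68.4133 + 0.34·4.5 = 68.8668.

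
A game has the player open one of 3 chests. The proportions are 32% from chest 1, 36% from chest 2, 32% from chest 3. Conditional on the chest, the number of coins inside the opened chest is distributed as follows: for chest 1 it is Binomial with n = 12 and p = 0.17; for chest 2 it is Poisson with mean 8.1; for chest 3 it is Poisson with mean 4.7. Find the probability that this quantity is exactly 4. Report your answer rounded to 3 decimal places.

Conditional on each chest, P(X = 4): 1: 0.0931163; 2: 0.0544432; 3: 0.184925.
By total probability, P(X = 4) = 0.32·0.0931163 + 0.36·0.0544432 + 0.32·0.184925 = 0.108573.

0.109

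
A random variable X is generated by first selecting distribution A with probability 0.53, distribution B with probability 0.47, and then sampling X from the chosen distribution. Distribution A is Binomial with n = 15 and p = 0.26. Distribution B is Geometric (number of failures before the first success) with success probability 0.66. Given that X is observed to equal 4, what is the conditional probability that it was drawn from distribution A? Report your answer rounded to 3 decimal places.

0.967

Likelihoods P(X=4 | ·): A: 0.227287; B: 0.00881982.
Posterior ∝ prior × likelihood. Numerator for A: 0.53·0.227287 = 0.120462.
Normalizing constant: 0.53·0.227287 + 0.47·0.00881982 = 0.124608.
P(A | observation) = 0.120462 / 0.124608 = 0.966733.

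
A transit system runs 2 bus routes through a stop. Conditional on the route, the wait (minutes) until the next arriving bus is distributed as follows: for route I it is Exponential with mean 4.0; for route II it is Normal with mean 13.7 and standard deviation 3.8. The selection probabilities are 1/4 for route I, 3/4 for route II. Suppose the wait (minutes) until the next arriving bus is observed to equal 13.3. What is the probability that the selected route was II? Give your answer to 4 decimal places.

Likelihoods f(13.3 | ·): I: 0.00899313; II: 0.104405.
Posterior ∝ prior × likelihood. Numerator for II: 0.75·0.104405 = 0.0783036.
Normalizing constant: 0.25·0.00899313 + 0.75·0.104405 = 0.0805519.
P(II | observation) = 0.0783036 / 0.0805519 = 0.972089.

0.9721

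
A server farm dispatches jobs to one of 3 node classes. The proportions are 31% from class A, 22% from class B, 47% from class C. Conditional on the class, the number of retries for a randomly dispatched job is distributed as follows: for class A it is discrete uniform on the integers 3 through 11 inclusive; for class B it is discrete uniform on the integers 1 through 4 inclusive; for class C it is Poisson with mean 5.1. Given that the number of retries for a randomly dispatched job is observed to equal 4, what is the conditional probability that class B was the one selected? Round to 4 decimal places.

Likelihoods P(X=4 | ·): A: 0.111111; B: 0.25; C: 0.171857.
Posterior ∝ prior × likelihood. Numerator for B: 0.22·0.25 = 0.055.
Normalizing constant: 0.31·0.111111 + 0.22·0.25 + 0.47·0.171857 = 0.170217.
P(B | observation) = 0.055 / 0.170217 = 0.323116.

0.3231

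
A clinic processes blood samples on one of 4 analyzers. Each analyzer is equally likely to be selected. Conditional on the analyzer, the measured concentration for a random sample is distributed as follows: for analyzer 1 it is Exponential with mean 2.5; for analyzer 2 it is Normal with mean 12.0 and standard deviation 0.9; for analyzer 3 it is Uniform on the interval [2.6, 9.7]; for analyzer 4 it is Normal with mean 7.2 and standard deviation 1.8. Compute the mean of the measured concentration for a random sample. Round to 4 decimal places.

Component means — 1: 2.5; 2: 12; 3: 6.15; 4: 7.2.
E[X] = 0.25·2.5 + 0.25·12 + 0.25·6.15 + 0.25·7.2 = 6.9625.

6.9625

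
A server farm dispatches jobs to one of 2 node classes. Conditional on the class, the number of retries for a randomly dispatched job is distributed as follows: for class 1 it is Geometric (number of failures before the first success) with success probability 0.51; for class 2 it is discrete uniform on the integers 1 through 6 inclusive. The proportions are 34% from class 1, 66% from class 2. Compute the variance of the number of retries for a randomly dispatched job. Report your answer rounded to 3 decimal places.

4.012

Per component, 1: μ=0.960784, E[X²]=2.807; 2: μ=3.5, E[X²]=15.1667.
E[X] = 0.34·0.960784 + 0.66·3.5 = 2.63667.
E[X²] = 0.34·2.807 + 0.66·15.1667 = 10.9644.
Var(X) = E[X²] − (E[X])² = 10.9644 − 6.95201 = 4.01237.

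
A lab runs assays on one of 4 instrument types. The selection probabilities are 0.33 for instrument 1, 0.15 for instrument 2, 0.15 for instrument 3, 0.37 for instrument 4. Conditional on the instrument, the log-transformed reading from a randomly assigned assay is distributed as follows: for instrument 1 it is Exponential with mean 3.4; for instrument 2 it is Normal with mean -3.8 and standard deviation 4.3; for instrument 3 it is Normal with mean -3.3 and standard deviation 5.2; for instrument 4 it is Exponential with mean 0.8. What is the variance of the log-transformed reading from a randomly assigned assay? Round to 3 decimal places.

18.608

Per component, 1: μ=3.4, E[X²]=23.12; 2: μ=-3.8, E[X²]=32.93; 3: μ=-3.3, E[X²]=37.93; 4: μ=0.8, E[X²]=1.28.
E[X] = 0.33·3.4 + 0.15·-3.8 + 0.15·-3.3 + 0.37·0.8 = 0.353.
E[X²] = 0.33·23.12 + 0.15·32.93 + 0.15·37.93 + 0.37·1.28 = 18.7322.
Var(X) = E[X²] − (E[X])² = 18.7322 − 0.124609 = 18.6076.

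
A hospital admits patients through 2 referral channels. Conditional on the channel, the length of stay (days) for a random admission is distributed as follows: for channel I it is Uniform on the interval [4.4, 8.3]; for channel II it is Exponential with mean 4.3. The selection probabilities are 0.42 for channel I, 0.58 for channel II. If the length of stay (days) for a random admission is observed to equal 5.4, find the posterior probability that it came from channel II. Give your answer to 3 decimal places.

Likelihoods f(5.4 | ·): I: 0.25641; II: 0.0662428.
Posterior ∝ prior × likelihood. Numerator for II: 0.58·0.0662428 = 0.0384208.
Normalizing constant: 0.42·0.25641 + 0.58·0.0662428 = 0.146113.
P(II | observation) = 0.0384208 / 0.146113 = 0.262952.

0.263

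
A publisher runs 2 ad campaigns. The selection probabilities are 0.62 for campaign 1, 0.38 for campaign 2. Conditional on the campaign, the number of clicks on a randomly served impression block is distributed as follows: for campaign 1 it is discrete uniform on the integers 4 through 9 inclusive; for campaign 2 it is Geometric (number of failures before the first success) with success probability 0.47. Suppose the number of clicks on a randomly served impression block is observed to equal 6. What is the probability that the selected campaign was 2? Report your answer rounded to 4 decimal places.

0.0369

Likelihoods P(X=6 | ·): 1: 0.166667; 2: 0.0104172.
Posterior ∝ prior × likelihood. Numerator for 2: 0.38·0.0104172 = 0.00395855.
Normalizing constant: 0.62·0.166667 + 0.38·0.0104172 = 0.107292.
P(2 | observation) = 0.00395855 / 0.107292 = 0.0368952.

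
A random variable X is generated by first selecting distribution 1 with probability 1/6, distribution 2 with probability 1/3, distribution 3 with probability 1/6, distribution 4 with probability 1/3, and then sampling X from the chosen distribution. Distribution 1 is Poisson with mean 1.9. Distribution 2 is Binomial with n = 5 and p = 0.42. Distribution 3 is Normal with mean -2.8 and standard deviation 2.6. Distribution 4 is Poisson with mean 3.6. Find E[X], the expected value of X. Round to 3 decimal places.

1.750

Component means — 1: 1.9; 2: 2.1; 3: -2.8; 4: 3.6.
E[X] = 0.166667·1.9 + 0.333333·2.1 + 0.166667·-2.8 + 0.333333·3.6 = 1.75.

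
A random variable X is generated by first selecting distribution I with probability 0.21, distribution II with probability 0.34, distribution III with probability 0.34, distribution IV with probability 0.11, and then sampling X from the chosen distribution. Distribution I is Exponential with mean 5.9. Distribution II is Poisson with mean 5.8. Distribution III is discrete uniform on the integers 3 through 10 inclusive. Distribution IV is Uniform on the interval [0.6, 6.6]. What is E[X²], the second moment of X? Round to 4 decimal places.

For each component E[X²] = Var + (mean)², giving I: 69.62; II: 39.44; III: 47.5; IV: 15.96.
Overall E[X²] = 0.21·69.62 + 0.34·39.44 + 0.34·47.5 + 0.11·15.96 = 45.9354.

45.9354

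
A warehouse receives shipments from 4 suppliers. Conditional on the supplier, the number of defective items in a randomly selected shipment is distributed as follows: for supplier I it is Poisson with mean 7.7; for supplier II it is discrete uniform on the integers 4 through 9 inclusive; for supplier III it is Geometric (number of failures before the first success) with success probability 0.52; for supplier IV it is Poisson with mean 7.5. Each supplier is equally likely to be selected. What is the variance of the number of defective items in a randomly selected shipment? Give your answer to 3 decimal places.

12.646

Per component, I: μ=7.7, E[X²]=66.99; II: μ=6.5, E[X²]=45.1667; III: μ=0.923077, E[X²]=2.62722; IV: μ=7.5, E[X²]=63.75.
E[X] = 0.25·7.7 + 0.25·6.5 + 0.25·0.923077 + 0.25·7.5 = 5.65577.
E[X²] = 0.25·66.99 + 0.25·45.1667 + 0.25·2.62722 + 0.25·63.75 = 44.6335.
Var(X) = E[X²] − (E[X])² = 44.6335 − 31.9877 = 12.6457.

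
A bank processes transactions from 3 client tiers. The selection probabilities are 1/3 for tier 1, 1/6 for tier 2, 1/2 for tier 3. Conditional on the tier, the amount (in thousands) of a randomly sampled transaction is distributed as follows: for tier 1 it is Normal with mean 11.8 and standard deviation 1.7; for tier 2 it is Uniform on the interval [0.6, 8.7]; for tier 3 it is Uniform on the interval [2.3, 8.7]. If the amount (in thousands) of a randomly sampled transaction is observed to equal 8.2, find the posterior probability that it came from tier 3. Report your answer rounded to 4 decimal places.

Likelihoods f(8.2 | ·): 1: 0.0249276; 2: 0.123457; 3: 0.15625.
Posterior ∝ prior × likelihood. Numerator for 3: 0.5·0.15625 = 0.078125.
Normalizing constant: 0.333333·0.0249276 + 0.166667·0.123457 + 0.5·0.15625 = 0.10701.
P(3 | observation) = 0.078125 / 0.10701 = 0.73007.

0.7301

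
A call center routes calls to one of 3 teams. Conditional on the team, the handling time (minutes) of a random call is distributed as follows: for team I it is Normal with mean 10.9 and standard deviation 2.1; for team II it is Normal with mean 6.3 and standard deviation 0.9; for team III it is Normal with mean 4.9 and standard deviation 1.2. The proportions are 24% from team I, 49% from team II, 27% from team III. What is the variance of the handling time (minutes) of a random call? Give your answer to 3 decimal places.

Per component, I: μ=10.9, E[X²]=123.22; II: μ=6.3, E[X²]=40.5; III: μ=4.9, E[X²]=25.45.
E[X] = 0.24·10.9 + 0.49·6.3 + 0.27·4.9 = 7.026.
E[X²] = 0.24·123.22 + 0.49·40.5 + 0.27·25.45 = 56.2893.
Var(X) = E[X²] − (E[X])² = 56.2893 − 49.3647 = 6.92462.

6.925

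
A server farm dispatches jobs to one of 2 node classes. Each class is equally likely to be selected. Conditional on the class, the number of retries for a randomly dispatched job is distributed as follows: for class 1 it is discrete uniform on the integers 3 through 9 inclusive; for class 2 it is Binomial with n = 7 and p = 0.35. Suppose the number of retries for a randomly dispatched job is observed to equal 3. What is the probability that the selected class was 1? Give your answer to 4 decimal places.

Likelihoods P(X=3 | ·): 1: 0.142857; 2: 0.267871.
Posterior ∝ prior × likelihood. Numerator for 1: 0.5·0.142857 = 0.0714286.
Normalizing constant: 0.5·0.142857 + 0.5·0.267871 = 0.205364.
P(1 | observation) = 0.0714286 / 0.205364 = 0.347814.

0.3478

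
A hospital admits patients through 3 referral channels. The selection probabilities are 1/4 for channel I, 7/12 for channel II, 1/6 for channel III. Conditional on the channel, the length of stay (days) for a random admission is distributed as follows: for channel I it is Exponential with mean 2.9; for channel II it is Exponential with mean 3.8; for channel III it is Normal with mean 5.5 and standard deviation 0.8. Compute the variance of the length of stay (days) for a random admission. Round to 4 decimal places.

11.3133

Per component, I: μ=2.9, E[X²]=16.82; II: μ=3.8, E[X²]=28.88; III: μ=5.5, E[X²]=30.89.
E[X] = 0.25·2.9 + 0.583333·3.8 + 0.166667·5.5 = 3.85833.
E[X²] = 0.25·16.82 + 0.583333·28.88 + 0.166667·30.89 = 26.2.
Var(X) = E[X²] − (E[X])² = 26.2 − 14.8867 = 11.3133.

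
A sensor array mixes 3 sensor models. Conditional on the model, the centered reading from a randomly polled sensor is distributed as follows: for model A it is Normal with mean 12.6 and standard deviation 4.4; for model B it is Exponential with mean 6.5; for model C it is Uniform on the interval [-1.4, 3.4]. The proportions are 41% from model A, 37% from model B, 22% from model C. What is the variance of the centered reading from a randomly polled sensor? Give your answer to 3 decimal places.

44.237

Per component, A: μ=12.6, E[X²]=178.12; B: μ=6.5, E[X²]=84.5; C: μ=1, E[X²]=2.92.
E[X] = 0.41·12.6 + 0.37·6.5 + 0.22·1 = 7.791.
E[X²] = 0.41·178.12 + 0.37·84.5 + 0.22·2.92 = 104.937.
Var(X) = E[X²] − (E[X])² = 104.937 − 60.6997 = 44.2369.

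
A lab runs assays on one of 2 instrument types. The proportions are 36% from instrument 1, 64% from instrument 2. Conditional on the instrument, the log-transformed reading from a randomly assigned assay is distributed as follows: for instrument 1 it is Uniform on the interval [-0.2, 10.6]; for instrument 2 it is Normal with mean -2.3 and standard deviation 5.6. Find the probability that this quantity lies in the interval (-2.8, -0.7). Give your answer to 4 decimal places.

0.0947

Conditional on each instrument, P(-2.8 < X < -0.7): 1: 0; 2: 0.148024.
By total probability, P(-2.8 < X < -0.7) = 0.36·0 + 0.64·0.148024 = 0.0947354.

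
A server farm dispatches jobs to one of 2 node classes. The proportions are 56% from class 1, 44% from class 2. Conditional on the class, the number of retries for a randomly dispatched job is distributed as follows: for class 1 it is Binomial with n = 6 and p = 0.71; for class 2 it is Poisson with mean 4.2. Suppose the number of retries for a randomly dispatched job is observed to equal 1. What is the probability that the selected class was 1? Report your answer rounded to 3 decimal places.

Likelihoods P(X=1 | ·): 1: 0.00873775; 2: 0.0629814.
Posterior ∝ prior × likelihood. Numerator for 1: 0.56·0.00873775 = 0.00489314.
Normalizing constant: 0.56·0.00873775 + 0.44·0.0629814 = 0.032605.
P(1 | observation) = 0.00489314 / 0.032605 = 0.150073.

0.150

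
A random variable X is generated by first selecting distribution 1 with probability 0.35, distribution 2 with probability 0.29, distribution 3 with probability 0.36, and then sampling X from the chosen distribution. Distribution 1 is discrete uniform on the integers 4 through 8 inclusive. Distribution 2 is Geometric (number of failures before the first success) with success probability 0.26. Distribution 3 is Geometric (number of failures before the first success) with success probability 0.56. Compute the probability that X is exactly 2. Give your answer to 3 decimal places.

0.080

Conditional on each component, P(X = 2): 1: 0; 2: 0.142376; 3: 0.108416.
By total probability, P(X = 2) = 0.35·0 + 0.29·0.142376 + 0.36·0.108416 = 0.0803188.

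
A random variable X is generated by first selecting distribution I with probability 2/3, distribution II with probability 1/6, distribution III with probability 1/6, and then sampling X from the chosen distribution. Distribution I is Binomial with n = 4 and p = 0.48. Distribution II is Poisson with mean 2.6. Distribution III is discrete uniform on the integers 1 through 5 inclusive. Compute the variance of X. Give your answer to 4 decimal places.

Per component, I: μ=1.92, E[X²]=4.6848; II: μ=2.6, E[X²]=9.36; III: μ=3, E[X²]=11.
E[X] = 0.666667·1.92 + 0.166667·2.6 + 0.166667·3 = 2.21333.
E[X²] = 0.666667·4.6848 + 0.166667·9.36 + 0.166667·11 = 6.51653.
Var(X) = E[X²] − (E[X])² = 6.51653 − 4.89884 = 1.61769.

1.6177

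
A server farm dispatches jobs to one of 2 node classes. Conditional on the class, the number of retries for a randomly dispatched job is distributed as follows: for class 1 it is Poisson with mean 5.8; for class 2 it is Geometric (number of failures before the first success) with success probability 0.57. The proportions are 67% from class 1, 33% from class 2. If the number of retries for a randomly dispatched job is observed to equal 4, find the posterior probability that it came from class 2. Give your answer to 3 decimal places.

0.063

Likelihoods P(X=4 | ·): 1: 0.142755; 2: 0.0194872.
Posterior ∝ prior × likelihood. Numerator for 2: 0.33·0.0194872 = 0.00643076.
Normalizing constant: 0.67·0.142755 + 0.33·0.0194872 = 0.102077.
P(2 | observation) = 0.00643076 / 0.102077 = 0.0629992.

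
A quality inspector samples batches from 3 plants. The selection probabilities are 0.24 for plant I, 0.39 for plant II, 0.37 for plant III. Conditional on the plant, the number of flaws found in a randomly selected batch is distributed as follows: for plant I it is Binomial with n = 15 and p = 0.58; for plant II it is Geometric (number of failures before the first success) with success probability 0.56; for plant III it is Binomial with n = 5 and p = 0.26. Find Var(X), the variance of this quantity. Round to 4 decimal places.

Per component, I: μ=8.7, E[X²]=79.344; II: μ=0.785714, E[X²]=2.02041; III: μ=1.3, E[X²]=2.652.
E[X] = 0.24·8.7 + 0.39·0.785714 + 0.37·1.3 = 2.87543.
E[X²] = 0.24·79.344 + 0.39·2.02041 + 0.37·2.652 = 20.8118.
Var(X) = E[X²] − (E[X])² = 20.8118 − 8.26809 = 12.5437.

12.5437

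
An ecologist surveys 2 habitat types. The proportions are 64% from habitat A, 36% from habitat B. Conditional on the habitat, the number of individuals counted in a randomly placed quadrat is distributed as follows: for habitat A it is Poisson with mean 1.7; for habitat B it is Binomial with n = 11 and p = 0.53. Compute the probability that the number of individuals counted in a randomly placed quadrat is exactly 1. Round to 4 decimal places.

0.1999

Conditional on each habitat, P(X = 1): A: 0.310562; B: 0.00306653.
By total probability, P(X = 1) = 0.64·0.310562 + 0.36·0.00306653 = 0.199864.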